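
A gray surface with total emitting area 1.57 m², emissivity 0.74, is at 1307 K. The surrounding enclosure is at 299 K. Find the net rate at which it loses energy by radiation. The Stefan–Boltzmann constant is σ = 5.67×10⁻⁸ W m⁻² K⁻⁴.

Q ≈ 1.92×10^5 W

Q = εσA(T⁴ − T_s⁴). T⁴ − T_s⁴ = (1307)⁴ − (299)⁴ = 2.92×10^12 − 7.99×10^9 = 2.91×10^12 K⁴.
Q = 0.74 × 5.67×10⁻⁸ × 1.57 × 2.91×10^12 = 1.92×10^5 W.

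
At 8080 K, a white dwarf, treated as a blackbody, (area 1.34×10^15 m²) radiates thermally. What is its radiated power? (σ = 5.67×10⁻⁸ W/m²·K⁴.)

P ≈ 3.24×10^23 W

P = σAT⁴ = 5.67×10⁻⁸ × 1.34×10^15 × (8080)⁴ = 5.67×10⁻⁸ × 1.34×10^15 × 4.26×10^15.
P = 3.24×10^23 W.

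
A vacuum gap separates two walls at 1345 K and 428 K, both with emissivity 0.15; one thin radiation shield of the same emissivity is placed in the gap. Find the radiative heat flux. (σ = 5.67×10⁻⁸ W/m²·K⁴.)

Each of the 2 gaps contributes resistance (2/ε − 1) = 2/0.15 − 1 = 12.33; total = 24.67.
q = σ(T₁⁴ − T₂⁴) / 24.67 = 5.67×10⁻⁸ × 3.24×10^12 / 24.67 = 7450 W/m².

q ≈ 7450 W/m²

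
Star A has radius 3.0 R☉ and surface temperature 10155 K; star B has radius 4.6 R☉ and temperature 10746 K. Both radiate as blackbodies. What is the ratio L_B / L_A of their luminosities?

L_B/L_A ≈ 2.95

L = 4πR²σT⁴ ∝ R²T⁴, so L_B/L_A = (4.6/3.0)² × (10746/10155)⁴ = 2.35 × 1.25 = 2.95.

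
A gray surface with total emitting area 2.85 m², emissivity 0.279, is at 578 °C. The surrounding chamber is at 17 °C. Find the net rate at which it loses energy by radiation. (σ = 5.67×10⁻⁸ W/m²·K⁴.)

Q ≈ 23300 W

Convert: 578 °C = 851 K; 17 °C = 290 K.
Q = εσA(T⁴ − T_s⁴). T⁴ − T_s⁴ = (851)⁴ − (290)⁴ = 5.24×10^11 − 7.07×10^9 = 5.17×10^11 K⁴.
Q = 0.279 × 5.67×10⁻⁸ × 2.85 × 5.17×10^11 = 23300 W.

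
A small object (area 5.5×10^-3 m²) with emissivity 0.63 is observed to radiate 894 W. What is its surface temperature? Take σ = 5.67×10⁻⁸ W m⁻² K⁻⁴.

From P = εσAT⁴, T = (P / εσA)^(1/4) = (894 / (0.63 × 5.67×10⁻⁸ × 5.50×10^-3))^(1/4).
T = (4.55×10^12)^(1/4) = 1460 K.

T ≈ 1460 K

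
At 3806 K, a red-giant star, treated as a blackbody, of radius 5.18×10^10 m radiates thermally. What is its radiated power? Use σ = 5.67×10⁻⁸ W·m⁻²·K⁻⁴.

A = 4πr² = 4π × (5.18×10^10)² = 3.37×10^22 m².
P = σAT⁴ = 5.67×10⁻⁸ × 3.37×10^22 × (3806)⁴ = 5.67×10⁻⁸ × 3.37×10^22 × 2.10×10^14.
P = 4.01×10^29 W.

P ≈ 4.01×10^29 W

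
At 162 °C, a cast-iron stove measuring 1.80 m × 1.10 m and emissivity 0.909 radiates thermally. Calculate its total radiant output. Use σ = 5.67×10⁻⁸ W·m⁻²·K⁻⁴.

A = 1.80 × 1.10 = 1.98 m².
162 °C = 435 K.
Stefan–Boltzmann: P = εσAT⁴ = 0.909 × 5.67×10⁻⁸ × 1.98 × (435)⁴ = 0.909 × 5.67×10⁻⁸ × 1.98 × 3.58×10^10.
P = 3650 W.

P ≈ 3650 W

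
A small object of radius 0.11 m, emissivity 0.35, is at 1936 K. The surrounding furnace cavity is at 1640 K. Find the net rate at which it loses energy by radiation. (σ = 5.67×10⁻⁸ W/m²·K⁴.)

Q ≈ 20600 W

A = 4πr² = 4π × (0.11)² = 0.152 m².
Q = εσA(T⁴ − T_s⁴). T⁴ − T_s⁴ = (1936)⁴ − (1640)⁴ = 1.40×10^13 − 7.23×10^12 = 6.81×10^12 K⁴.
Q = 0.35 × 5.67×10⁻⁸ × 0.152 × 6.81×10^12 = 20600 W.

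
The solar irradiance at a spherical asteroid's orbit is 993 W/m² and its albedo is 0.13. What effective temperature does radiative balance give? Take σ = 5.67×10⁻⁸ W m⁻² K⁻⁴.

Power absorbed = (1−a)S·πR²; power emitted = 4πR²σT⁴. Equating and cancelling πR²:
T = ((1−a)S / 4σ)^(1/4) = (864 / (4 × 5.67×10⁻⁸))^(1/4) = (3.81×10^9)^(1/4).
T = 248 K.

T ≈ 248 K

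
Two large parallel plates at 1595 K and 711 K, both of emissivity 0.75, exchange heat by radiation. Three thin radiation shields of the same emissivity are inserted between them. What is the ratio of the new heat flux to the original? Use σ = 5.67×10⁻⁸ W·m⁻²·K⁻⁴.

ratio ≈ 0.250

With N identical shields there are N+1 = 4 gaps in series, each with the same radiative resistance, so the flux falls to 1/(N+1) of its unshielded value.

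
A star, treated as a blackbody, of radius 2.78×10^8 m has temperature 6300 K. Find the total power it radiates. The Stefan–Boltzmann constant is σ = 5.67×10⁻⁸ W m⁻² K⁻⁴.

A = 4πr² = 4π × (2.78×10^8)² = 9.71×10^17 m².
P = σAT⁴ = 5.67×10⁻⁸ × 9.71×10^17 × (6300)⁴ = 5.67×10⁻⁸ × 9.71×10^17 × 1.58×10^15.
P = 8.67×10^25 W.

P ≈ 8.67×10^25 W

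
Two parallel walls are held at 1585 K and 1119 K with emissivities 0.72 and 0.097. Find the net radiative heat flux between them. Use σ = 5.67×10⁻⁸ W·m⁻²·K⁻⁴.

For two large parallel gray plates, q = σ(T₁⁴ − T₂⁴) / (1/ε₁ + 1/ε₂ − 1).
1/ε₁ + 1/ε₂ − 1 = 1/0.72 + 1/0.097 − 1 = 10.70.
T₁⁴ − T₂⁴ = 6.31×10^12 − 1.57×10^12 = 4.74×10^12 K⁴.
q = 5.67×10⁻⁸ × 4.74×10^12 / 10.70 = 25100 W/m².

q ≈ 25100 W/m²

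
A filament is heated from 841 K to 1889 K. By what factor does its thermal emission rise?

ratio ≈ 25.5

P ∝ T⁴, so the ratio is (1889/841)⁴ = (2.246)⁴ = 25.5.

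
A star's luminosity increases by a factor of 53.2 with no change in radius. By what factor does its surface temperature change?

factor ≈ 2.70

P ∝ T⁴ ⇒ T ∝ P^(1/4), so T scales by (53.2)^(1/4) = 2.70.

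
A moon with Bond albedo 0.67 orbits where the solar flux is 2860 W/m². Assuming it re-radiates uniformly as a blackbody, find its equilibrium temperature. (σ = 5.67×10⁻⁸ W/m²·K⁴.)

Power absorbed = (1−a)S·πR²; power emitted = 4πR²σT⁴. Equating and cancelling πR²:
T = ((1−a)S / 4σ)^(1/4) = (944 / (4 × 5.67×10⁻⁸))^(1/4) = (4.16×10^9)^(1/4).
T = 254 K.

T ≈ 254 K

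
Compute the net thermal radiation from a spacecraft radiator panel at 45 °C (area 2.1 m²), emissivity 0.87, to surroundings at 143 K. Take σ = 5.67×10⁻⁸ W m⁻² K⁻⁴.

Q ≈ 1020 W

Convert: 45 °C = 318 K.
Q = εσA(T⁴ − T_s⁴). T⁴ − T_s⁴ = (318)⁴ − (143)⁴ = 1.02×10^10 − 4.18×10^8 = 9.81×10^9 K⁴.
Q = 0.87 × 5.67×10⁻⁸ × 2.10 × 9.81×10^9 = 1020 W.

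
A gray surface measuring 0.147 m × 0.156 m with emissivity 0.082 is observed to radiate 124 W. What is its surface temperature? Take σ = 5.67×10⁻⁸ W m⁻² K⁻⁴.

T ≈ 1040 K

A = 0.147 × 0.156 = 0.0229 m².
From P = εσAT⁴, T = (P / εσA)^(1/4) = (124 / (0.082 × 5.67×10⁻⁸ × 0.0229))^(1/4).
T = (1.16×10^12)^(1/4) = 1040 K.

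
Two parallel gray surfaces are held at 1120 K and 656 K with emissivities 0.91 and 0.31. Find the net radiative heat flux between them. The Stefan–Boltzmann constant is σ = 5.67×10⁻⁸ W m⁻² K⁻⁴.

q ≈ 23700 W/m²

For two large parallel gray plates, q = σ(T₁⁴ − T₂⁴) / (1/ε₁ + 1/ε₂ − 1).
1/ε₁ + 1/ε₂ − 1 = 1/0.91 + 1/0.31 − 1 = 3.325.
T₁⁴ − T₂⁴ = 1.57×10^12 − 1.85×10^11 = 1.39×10^12 K⁴.
q = 5.67×10⁻⁸ × 1.39×10^12 / 3.325 = 23700 W/m².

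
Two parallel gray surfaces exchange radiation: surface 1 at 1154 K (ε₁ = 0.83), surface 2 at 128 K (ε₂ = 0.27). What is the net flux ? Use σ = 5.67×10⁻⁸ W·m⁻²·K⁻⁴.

q ≈ 25700 W/m²

For two large parallel gray plates, q = σ(T₁⁴ − T₂⁴) / (1/ε₁ + 1/ε₂ − 1).
1/ε₁ + 1/ε₂ − 1 = 1/0.83 + 1/0.27 − 1 = 3.909.
T₁⁴ − T₂⁴ = 1.77×10^12 − 2.68×10^8 = 1.77×10^12 K⁴.
q = 5.67×10⁻⁸ × 1.77×10^12 / 3.909 = 25700 W/m².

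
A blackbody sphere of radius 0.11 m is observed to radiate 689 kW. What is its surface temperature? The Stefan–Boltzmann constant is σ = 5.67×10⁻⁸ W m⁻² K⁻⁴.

T ≈ 2990 K

A = 4πr² = 4π × (0.11)² = 0.152 m².
From P = σAT⁴, T = (P / σA)^(1/4) = (6.89×10^5 / (5.67×10⁻⁸ × 0.152))^(1/4).
T = (7.99×10^13)^(1/4) = 2990 K.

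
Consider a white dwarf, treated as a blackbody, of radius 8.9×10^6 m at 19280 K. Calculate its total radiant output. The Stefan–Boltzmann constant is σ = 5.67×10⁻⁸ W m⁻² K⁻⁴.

P ≈ 7.80×10^24 W

A = 4πr² = 4π × (8.9×10^6)² = 9.95×10^14 m².
P = σAT⁴ = 5.67×10⁻⁸ × 9.95×10^14 × (19280)⁴ = 5.67×10⁻⁸ × 9.95×10^14 × 1.38×10^17.
P = 7.80×10^24 W.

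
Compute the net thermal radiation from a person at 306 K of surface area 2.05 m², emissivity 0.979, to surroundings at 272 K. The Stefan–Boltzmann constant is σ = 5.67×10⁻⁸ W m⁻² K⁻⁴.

Q ≈ 375 W

Q = εσA(T⁴ − T_s⁴). T⁴ − T_s⁴ = (306)⁴ − (272)⁴ = 8.77×10^9 − 5.47×10^9 = 3.29×10^9 K⁴.
Q = 0.979 × 5.67×10⁻⁸ × 2.05 × 3.29×10^9 = 375 W.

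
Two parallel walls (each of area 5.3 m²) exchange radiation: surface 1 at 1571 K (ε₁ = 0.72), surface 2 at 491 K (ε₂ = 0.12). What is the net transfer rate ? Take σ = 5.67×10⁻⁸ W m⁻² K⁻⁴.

Q ≈ 2.08×10^5 W

For two large parallel gray plates, q = σ(T₁⁴ − T₂⁴) / (1/ε₁ + 1/ε₂ − 1).
1/ε₁ + 1/ε₂ − 1 = 1/0.72 + 1/0.12 − 1 = 8.722.
T₁⁴ − T₂⁴ = 6.09×10^12 − 5.81×10^10 = 6.03×10^12 K⁴.
q = 5.67×10⁻⁸ × 6.03×10^12 / 8.722 = 39200 W/m².
Q = q·A = 39200 × 5.3 = 2.08×10^5 W.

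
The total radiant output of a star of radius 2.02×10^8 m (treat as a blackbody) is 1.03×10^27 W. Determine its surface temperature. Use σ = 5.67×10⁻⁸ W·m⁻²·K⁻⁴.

T ≈ 13700 K

A = 4πr² = 4π × (2.02×10^8)² = 5.13×10^17 m².
From P = σAT⁴, T = (P / σA)^(1/4) = (1.03×10^27 / (5.67×10⁻⁸ × 5.13×10^17))^(1/4).
T = (3.54×10^16)^(1/4) = 13700 K.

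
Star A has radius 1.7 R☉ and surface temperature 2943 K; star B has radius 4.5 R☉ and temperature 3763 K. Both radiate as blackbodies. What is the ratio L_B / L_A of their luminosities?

L = 4πR²σT⁴ ∝ R²T⁴, so L_B/L_A = (4.5/1.7)² × (3763/2943)⁴ = 7.01 × 2.67 = 18.7.

L_B/L_A ≈ 18.7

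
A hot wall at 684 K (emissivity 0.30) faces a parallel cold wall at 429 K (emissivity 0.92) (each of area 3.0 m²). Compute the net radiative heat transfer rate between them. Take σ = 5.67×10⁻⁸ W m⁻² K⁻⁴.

Q ≈ 9200 W

For two large parallel gray plates, q = σ(T₁⁴ − T₂⁴) / (1/ε₁ + 1/ε₂ − 1).
1/ε₁ + 1/ε₂ − 1 = 1/0.30 + 1/0.92 − 1 = 3.420.
T₁⁴ − T₂⁴ = 2.19×10^11 − 3.39×10^10 = 1.85×10^11 K⁴.
q = 5.67×10⁻⁸ × 1.85×10^11 / 3.420 = 3070 W/m².
Q = q·A = 3070 × 3.0 = 9200 W.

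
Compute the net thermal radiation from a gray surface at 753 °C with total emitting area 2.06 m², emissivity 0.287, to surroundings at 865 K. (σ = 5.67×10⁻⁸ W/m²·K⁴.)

Convert: 753 °C = 1026 K.
Q = εσA(T⁴ − T_s⁴). T⁴ − T_s⁴ = (1026)⁴ − (865)⁴ = 1.11×10^12 − 5.60×10^11 = 5.48×10^11 K⁴.
Q = 0.287 × 5.67×10⁻⁸ × 2.06 × 5.48×10^11 = 18400 W.

Q ≈ 18400 W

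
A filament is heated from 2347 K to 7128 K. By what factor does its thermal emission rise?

ratio ≈ 85.1

P ∝ T⁴, so the ratio is (7128/2347)⁴ = (3.037)⁴ = 85.1.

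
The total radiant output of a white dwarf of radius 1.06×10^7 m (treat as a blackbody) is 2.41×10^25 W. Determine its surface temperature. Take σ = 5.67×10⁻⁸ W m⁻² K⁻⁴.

A = 4πr² = 4π × (1.06×10^7)² = 1.41×10^15 m².
From P = σAT⁴, T = (P / σA)^(1/4) = (2.41×10^25 / (5.67×10⁻⁸ × 1.41×10^15))^(1/4).
T = (3.01×10^17)^(1/4) = 23400 K.

T ≈ 23400 K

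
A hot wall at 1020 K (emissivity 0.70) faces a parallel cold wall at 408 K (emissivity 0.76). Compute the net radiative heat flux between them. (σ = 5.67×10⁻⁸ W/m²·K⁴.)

q ≈ 34300 W/m²

For two large parallel gray plates, q = σ(T₁⁴ − T₂⁴) / (1/ε₁ + 1/ε₂ − 1).
1/ε₁ + 1/ε₂ − 1 = 1/0.70 + 1/0.76 − 1 = 1.744.
T₁⁴ − T₂⁴ = 1.08×10^12 − 2.77×10^10 = 1.05×10^12 K⁴.
q = 5.67×10⁻⁸ × 1.05×10^12 / 1.744 = 34300 W/m².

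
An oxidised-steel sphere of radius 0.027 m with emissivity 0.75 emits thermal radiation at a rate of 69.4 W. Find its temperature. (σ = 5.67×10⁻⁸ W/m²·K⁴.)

A = 4πr² = 4π × (0.027)² = 9.16×10^-3 m².
From P = εσAT⁴, T = (P / εσA)^(1/4) = (69.4 / (0.75 × 5.67×10⁻⁸ × 9.16×10^-3))^(1/4).
T = (1.78×10^11)^(1/4) = 650 K.

T ≈ 650 K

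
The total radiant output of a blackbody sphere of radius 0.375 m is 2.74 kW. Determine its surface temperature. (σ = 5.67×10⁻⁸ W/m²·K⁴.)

A = 4πr² = 4π × (0.375)² = 1.77 m².
From P = σAT⁴, T = (P / σA)^(1/4) = (2740 / (5.67×10⁻⁸ × 1.77))^(1/4).
T = (2.73×10^10)^(1/4) = 407 K.

T ≈ 407 K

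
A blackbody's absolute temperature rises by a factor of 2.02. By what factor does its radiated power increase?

P ∝ T⁴, so the power scales as (2.02)⁴ = 16.6.

factor ≈ 16.6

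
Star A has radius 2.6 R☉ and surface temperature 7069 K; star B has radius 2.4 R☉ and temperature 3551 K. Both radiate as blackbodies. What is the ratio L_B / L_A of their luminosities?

L = 4πR²σT⁴ ∝ R²T⁴, so L_B/L_A = (2.4/2.6)² × (3551/7069)⁴ = 0.852 × 0.0637 = 0.0543.

L_B/L_A ≈ 0.0543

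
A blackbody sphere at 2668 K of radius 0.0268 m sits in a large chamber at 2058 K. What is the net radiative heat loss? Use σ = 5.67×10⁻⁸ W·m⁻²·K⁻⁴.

A = 4πr² = 4π × (0.0268)² = 9.03×10^-3 m².
Q = σA(T⁴ − T_s⁴). T⁴ − T_s⁴ = (2668)⁴ − (2058)⁴ = 5.07×10^13 − 1.79×10^13 = 3.27×10^13 K⁴.
Q = 5.67×10⁻⁸ × 9.03×10^-3 × 3.27×10^13 = 16800 W.

Q ≈ 16800 W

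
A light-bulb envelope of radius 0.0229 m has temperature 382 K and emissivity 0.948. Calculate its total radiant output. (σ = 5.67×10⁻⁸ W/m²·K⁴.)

P ≈ 7.54 W

A = 4πr² = 4π × (0.0229)² = 6.59×10^-3 m².
Stefan–Boltzmann: P = εσAT⁴ = 0.948 × 5.67×10⁻⁸ × 6.59×10^-3 × (382)⁴ = 0.948 × 5.67×10⁻⁸ × 6.59×10^-3 × 2.13×10^10.
P = 7.54 W.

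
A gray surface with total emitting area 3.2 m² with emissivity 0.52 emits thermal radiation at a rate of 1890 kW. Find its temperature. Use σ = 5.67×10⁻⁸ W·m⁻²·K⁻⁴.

From P = εσAT⁴, T = (P / εσA)^(1/4) = (1.89×10^6 / (0.52 × 5.67×10⁻⁸ × 3.20))^(1/4).
T = (2.00×10^13)^(1/4) = 2120 K.

T ≈ 2120 K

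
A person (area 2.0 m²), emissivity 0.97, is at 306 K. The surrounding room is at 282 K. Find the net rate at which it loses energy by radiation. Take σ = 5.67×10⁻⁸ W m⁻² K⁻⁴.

Q ≈ 269 W

Q = εσA(T⁴ − T_s⁴). T⁴ − T_s⁴ = (306)⁴ − (282)⁴ = 8.77×10^9 − 6.32×10^9 = 2.44×10^9 K⁴.
Q = 0.97 × 5.67×10⁻⁸ × 2.00 × 2.44×10^9 = 269 W.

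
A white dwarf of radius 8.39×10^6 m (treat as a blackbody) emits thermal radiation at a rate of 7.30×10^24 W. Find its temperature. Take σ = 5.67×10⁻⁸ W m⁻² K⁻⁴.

A = 4πr² = 4π × (8.39×10^6)² = 8.85×10^14 m².
From P = σAT⁴, T = (P / σA)^(1/4) = (7.30×10^24 / (5.67×10⁻⁸ × 8.85×10^14))^(1/4).
T = (1.46×10^17)^(1/4) = 19500 K.

T ≈ 19500 K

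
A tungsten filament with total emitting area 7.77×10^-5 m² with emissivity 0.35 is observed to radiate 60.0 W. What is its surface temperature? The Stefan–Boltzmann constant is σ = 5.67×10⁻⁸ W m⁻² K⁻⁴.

T ≈ 2500 K

From P = εσAT⁴, T = (P / εσA)^(1/4) = (60.0 / (0.35 × 5.67×10⁻⁸ × 7.77×10^-5))^(1/4).
T = (3.89×10^13)^(1/4) = 2500 K.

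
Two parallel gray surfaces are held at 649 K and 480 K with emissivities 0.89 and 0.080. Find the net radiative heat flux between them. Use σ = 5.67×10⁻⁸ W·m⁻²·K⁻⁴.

For two large parallel gray plates, q = σ(T₁⁴ − T₂⁴) / (1/ε₁ + 1/ε₂ − 1).
1/ε₁ + 1/ε₂ − 1 = 1/0.89 + 1/0.080 − 1 = 12.62.
T₁⁴ − T₂⁴ = 1.77×10^11 − 5.31×10^10 = 1.24×10^11 K⁴.
q = 5.67×10⁻⁸ × 1.24×10^11 / 12.62 = 558 W/m².

q ≈ 558 W/m²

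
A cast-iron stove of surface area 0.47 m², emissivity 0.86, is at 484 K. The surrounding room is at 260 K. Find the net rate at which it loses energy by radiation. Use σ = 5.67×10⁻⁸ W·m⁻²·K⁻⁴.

Q = εσA(T⁴ − T_s⁴). T⁴ − T_s⁴ = (484)⁴ − (260)⁴ = 5.49×10^10 − 4.57×10^9 = 5.03×10^10 K⁴.
Q = 0.86 × 5.67×10⁻⁸ × 0.470 × 5.03×10^10 = 1150 W.

Q ≈ 1150 W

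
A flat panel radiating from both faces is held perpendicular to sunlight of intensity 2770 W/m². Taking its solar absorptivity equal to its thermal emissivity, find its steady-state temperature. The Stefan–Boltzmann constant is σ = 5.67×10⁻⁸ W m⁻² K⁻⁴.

T ≈ 395 K

Absorbed flux αS = emitted flux 2εσT⁴ per unit area; with α = ε this gives T = (S/2σ)^(1/4).
T = (2770 / (2 × 5.67×10⁻⁸))^(1/4) = (2.44×10^10)^(1/4).
T = 395 K.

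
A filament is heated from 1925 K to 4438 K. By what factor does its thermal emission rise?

ratio ≈ 28.3

P ∝ T⁴, so the ratio is (4438/1925)⁴ = (2.305)⁴ = 28.3.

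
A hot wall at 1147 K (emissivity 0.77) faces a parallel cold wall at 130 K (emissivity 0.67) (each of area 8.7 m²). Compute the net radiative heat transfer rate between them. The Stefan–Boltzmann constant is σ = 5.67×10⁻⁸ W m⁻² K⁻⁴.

For two large parallel gray plates, q = σ(T₁⁴ − T₂⁴) / (1/ε₁ + 1/ε₂ − 1).
1/ε₁ + 1/ε₂ − 1 = 1/0.77 + 1/0.67 − 1 = 1.791.
T₁⁴ − T₂⁴ = 1.73×10^12 − 2.86×10^8 = 1.73×10^12 K⁴.
q = 5.67×10⁻⁸ × 1.73×10^12 / 1.791 = 54800 W/m².
Q = q·A = 54800 × 8.7 = 4.77×10^5 W.

Q ≈ 4.77×10^5 W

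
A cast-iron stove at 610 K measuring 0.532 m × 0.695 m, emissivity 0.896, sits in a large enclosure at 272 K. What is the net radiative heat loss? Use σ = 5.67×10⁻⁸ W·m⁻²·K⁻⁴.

Q ≈ 2500 W

A = 0.532 × 0.695 = 0.370 m².
Q = εσA(T⁴ − T_s⁴). T⁴ − T_s⁴ = (610)⁴ − (272)⁴ = 1.38×10^11 − 5.47×10^9 = 1.33×10^11 K⁴.
Q = 0.896 × 5.67×10⁻⁸ × 0.370 × 1.33×10^11 = 2500 W.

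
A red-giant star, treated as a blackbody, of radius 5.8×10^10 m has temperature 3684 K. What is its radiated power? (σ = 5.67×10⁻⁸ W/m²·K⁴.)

P ≈ 4.41×10^29 W

A = 4πr² = 4π × (5.8×10^10)² = 4.23×10^22 m².
P = σAT⁴ = 5.67×10⁻⁸ × 4.23×10^22 × (3684)⁴ = 5.67×10⁻⁸ × 4.23×10^22 × 1.84×10^14.
P = 4.41×10^29 W.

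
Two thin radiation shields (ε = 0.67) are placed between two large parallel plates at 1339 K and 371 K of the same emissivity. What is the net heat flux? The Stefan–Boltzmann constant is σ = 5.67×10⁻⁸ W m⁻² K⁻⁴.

q ≈ 30400 W/m²

Each of the 3 gaps contributes resistance (2/ε − 1) = 2/0.67 − 1 = 1.985; total = 5.955.
q = σ(T₁⁴ − T₂⁴) / 5.955 = 5.67×10⁻⁸ × 3.20×10^12 / 5.955 = 30400 W/m².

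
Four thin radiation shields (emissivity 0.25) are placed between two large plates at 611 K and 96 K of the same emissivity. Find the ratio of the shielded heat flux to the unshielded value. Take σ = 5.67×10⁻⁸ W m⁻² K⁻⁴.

With N identical shields there are N+1 = 5 gaps in series, each with the same radiative resistance, so the flux falls to 1/(N+1) of its unshielded value.

ratio ≈ 0.200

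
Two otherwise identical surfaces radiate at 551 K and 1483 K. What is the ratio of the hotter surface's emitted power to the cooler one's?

P ∝ T⁴, so the ratio is (1483/551)⁴ = (2.691)⁴ = 52.5.

ratio ≈ 52.5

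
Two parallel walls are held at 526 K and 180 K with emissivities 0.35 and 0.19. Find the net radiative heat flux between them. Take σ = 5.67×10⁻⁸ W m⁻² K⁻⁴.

q ≈ 601 W/m²

For two large parallel gray plates, q = σ(T₁⁴ − T₂⁴) / (1/ε₁ + 1/ε₂ − 1).
1/ε₁ + 1/ε₂ − 1 = 1/0.35 + 1/0.19 − 1 = 7.120.
T₁⁴ − T₂⁴ = 7.65×10^10 − 1.05×10^9 = 7.55×10^10 K⁴.
q = 5.67×10⁻⁸ × 7.55×10^10 / 7.120 = 601 W/m².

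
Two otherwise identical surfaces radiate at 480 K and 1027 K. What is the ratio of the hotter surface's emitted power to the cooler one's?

P ∝ T⁴, so the ratio is (1027/480)⁴ = (2.140)⁴ = 21.0.

ratio ≈ 21.0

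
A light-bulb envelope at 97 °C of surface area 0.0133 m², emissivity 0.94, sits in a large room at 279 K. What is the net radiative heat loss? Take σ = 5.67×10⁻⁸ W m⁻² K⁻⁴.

Q ≈ 8.99 W

Convert: 97 °C = 370 K.
Q = εσA(T⁴ − T_s⁴). T⁴ − T_s⁴ = (370)⁴ − (279)⁴ = 1.87×10^10 − 6.06×10^9 = 1.27×10^10 K⁴.
Q = 0.94 × 5.67×10⁻⁸ × 0.0133 × 1.27×10^10 = 8.99 W.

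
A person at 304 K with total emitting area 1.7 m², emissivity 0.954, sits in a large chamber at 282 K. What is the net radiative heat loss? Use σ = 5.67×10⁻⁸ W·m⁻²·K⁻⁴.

Q ≈ 204 W

Q = εσA(T⁴ − T_s⁴). T⁴ − T_s⁴ = (304)⁴ − (282)⁴ = 8.54×10^9 − 6.32×10^9 = 2.22×10^9 K⁴.
Q = 0.954 × 5.67×10⁻⁸ × 1.70 × 2.22×10^9 = 204 W.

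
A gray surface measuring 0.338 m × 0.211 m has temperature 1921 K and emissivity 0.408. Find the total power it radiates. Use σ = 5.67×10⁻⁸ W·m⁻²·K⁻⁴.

P ≈ 22500 W

A = 0.338 × 0.211 = 0.0713 m².
P = εσAT⁴ = 0.408 × 5.67×10⁻⁸ × 0.0713 × (1921)⁴ = 0.408 × 5.67×10⁻⁸ × 0.0713 × 1.36×10^13.
P = 22500 W.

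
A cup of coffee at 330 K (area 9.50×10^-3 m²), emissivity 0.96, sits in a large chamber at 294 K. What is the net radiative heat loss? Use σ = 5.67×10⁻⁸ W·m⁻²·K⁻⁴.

Q ≈ 2.27 W

Q = εσA(T⁴ − T_s⁴). T⁴ − T_s⁴ = (330)⁴ − (294)⁴ = 1.19×10^10 − 7.47×10^9 = 4.39×10^9 K⁴.
Q = 0.96 × 5.67×10⁻⁸ × 9.50×10^-3 × 4.39×10^9 = 2.27 W.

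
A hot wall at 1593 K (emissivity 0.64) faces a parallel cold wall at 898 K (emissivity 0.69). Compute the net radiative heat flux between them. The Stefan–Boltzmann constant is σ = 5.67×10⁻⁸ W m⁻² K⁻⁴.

For two large parallel gray plates, q = σ(T₁⁴ − T₂⁴) / (1/ε₁ + 1/ε₂ − 1).
1/ε₁ + 1/ε₂ − 1 = 1/0.64 + 1/0.69 − 1 = 2.012.
T₁⁴ − T₂⁴ = 6.44×10^12 − 6.50×10^11 = 5.79×10^12 K⁴.
q = 5.67×10⁻⁸ × 5.79×10^12 / 2.012 = 1.63×10^5 W/m².

q ≈ 1.63×10^5 W/m²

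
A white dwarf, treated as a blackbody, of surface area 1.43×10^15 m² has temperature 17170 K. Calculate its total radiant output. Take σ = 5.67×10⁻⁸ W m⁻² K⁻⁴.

P ≈ 7.05×10^24 W

P = σAT⁴ = 5.67×10⁻⁸ × 1.43×10^15 × (17170)⁴ = 5.67×10⁻⁸ × 1.43×10^15 × 8.69×10^16.
P = 7.05×10^24 W.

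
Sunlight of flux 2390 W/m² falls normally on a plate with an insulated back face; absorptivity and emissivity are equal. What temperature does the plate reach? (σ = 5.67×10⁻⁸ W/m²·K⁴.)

Absorbed flux αS = emitted flux εσT⁴ (one radiating face); with α = ε, T = (S/σ)^(1/4).
T = (2390 / 5.67×10⁻⁸)^(1/4) = (4.22×10^10)^(1/4).
T = 453 K.

T ≈ 453 K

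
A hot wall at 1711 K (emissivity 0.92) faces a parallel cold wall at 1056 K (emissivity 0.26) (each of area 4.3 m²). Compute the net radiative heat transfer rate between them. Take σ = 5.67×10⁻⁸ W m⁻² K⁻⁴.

For two large parallel gray plates, q = σ(T₁⁴ − T₂⁴) / (1/ε₁ + 1/ε₂ − 1).
1/ε₁ + 1/ε₂ − 1 = 1/0.92 + 1/0.26 − 1 = 3.933.
T₁⁴ − T₂⁴ = 8.57×10^12 − 1.24×10^12 = 7.33×10^12 K⁴.
q = 5.67×10⁻⁸ × 7.33×10^12 / 3.933 = 1.06×10^5 W/m².
Q = q·A = 1.06×10^5 × 4.3 = 4.54×10^5 W.

Q ≈ 4.54×10^5 W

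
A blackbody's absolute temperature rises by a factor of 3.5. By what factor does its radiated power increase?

P ∝ T⁴, so the power scales as (3.5)⁴ = 150.

factor ≈ 150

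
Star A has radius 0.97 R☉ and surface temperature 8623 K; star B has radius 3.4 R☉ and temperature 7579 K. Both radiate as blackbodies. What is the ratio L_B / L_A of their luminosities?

L = 4πR²σT⁴ ∝ R²T⁴, so L_B/L_A = (3.4/0.97)² × (7579/8623)⁴ = 12.3 × 0.597 = 7.33.

L_B/L_A ≈ 7.33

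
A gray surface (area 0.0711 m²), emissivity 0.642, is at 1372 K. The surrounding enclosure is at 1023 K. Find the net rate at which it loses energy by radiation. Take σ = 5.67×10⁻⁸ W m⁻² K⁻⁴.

Q ≈ 6340 W

Q = εσA(T⁴ − T_s⁴). T⁴ − T_s⁴ = (1372)⁴ − (1023)⁴ = 3.54×10^12 − 1.10×10^12 = 2.45×10^12 K⁴.
Q = 0.642 × 5.67×10⁻⁸ × 0.0711 × 2.45×10^12 = 6340 W.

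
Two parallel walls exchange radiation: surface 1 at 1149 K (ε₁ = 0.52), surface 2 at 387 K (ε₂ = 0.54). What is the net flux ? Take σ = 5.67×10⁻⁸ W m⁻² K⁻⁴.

q ≈ 35200 W/m²

For two large parallel gray plates, q = σ(T₁⁴ − T₂⁴) / (1/ε₁ + 1/ε₂ − 1).
1/ε₁ + 1/ε₂ − 1 = 1/0.52 + 1/0.54 − 1 = 2.775.
T₁⁴ − T₂⁴ = 1.74×10^12 − 2.24×10^10 = 1.72×10^12 K⁴.
q = 5.67×10⁻⁸ × 1.72×10^12 / 2.775 = 35200 W/m².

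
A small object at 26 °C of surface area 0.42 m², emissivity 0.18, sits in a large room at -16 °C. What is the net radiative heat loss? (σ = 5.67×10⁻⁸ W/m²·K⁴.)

Q ≈ 15.6 W

Convert: 26 °C = 299 K; -16 °C = 257 K.
Q = εσA(T⁴ − T_s⁴). T⁴ − T_s⁴ = (299)⁴ − (257)⁴ = 7.99×10^9 − 4.36×10^9 = 3.63×10^9 K⁴.
Q = 0.18 × 5.67×10⁻⁸ × 0.420 × 3.63×10^9 = 15.6 W.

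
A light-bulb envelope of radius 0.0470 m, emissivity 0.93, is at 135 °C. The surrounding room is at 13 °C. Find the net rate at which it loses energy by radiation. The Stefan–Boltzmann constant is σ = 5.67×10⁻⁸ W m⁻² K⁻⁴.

A = 4πr² = 4π × (0.0470)² = 0.0278 m².
Convert: 135 °C = 408 K; 13 °C = 286 K.
Q = εσA(T⁴ − T_s⁴). T⁴ − T_s⁴ = (408)⁴ − (286)⁴ = 2.77×10^10 − 6.69×10^9 = 2.10×10^10 K⁴.
Q = 0.93 × 5.67×10⁻⁸ × 0.0278 × 2.10×10^10 = 30.8 W.

Q ≈ 30.8 W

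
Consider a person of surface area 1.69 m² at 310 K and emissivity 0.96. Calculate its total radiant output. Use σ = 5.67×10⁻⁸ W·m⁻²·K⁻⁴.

P ≈ 850 W

Stefan–Boltzmann: P = εσAT⁴ = 0.96 × 5.67×10⁻⁸ × 1.69 × (310)⁴ = 0.96 × 5.67×10⁻⁸ × 1.69 × 9.24×10^9.
P = 850 W.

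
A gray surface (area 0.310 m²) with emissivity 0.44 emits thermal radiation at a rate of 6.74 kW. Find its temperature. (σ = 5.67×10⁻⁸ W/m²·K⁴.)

T ≈ 966 K

From P = εσAT⁴, T = (P / εσA)^(1/4) = (6740 / (0.44 × 5.67×10⁻⁸ × 0.310))^(1/4).
T = (8.71×10^11)^(1/4) = 966 K.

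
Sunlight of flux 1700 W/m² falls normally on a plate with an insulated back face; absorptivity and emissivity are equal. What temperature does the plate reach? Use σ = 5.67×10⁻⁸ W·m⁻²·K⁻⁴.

T ≈ 416 K

Absorbed flux αS = emitted flux εσT⁴ (one radiating face); with α = ε, T = (S/σ)^(1/4).
T = (1700 / 5.67×10⁻⁸)^(1/4) = (3.00×10^10)^(1/4).
T = 416 K.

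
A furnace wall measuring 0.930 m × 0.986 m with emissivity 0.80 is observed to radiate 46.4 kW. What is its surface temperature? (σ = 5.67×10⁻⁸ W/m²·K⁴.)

A = 0.930 × 0.986 = 0.917 m².
From P = εσAT⁴, T = (P / εσA)^(1/4) = (46400 / (0.80 × 5.67×10⁻⁸ × 0.917))^(1/4).
T = (1.12×10^12)^(1/4) = 1030 K.

T ≈ 1030 K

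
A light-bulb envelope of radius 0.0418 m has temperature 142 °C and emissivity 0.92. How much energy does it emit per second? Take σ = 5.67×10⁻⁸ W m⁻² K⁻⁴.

A = 4πr² = 4π × (0.0418)² = 0.0220 m².
142 °C = 415 K.
P = εσAT⁴ = 0.92 × 5.67×10⁻⁸ × 0.0220 × (415)⁴ = 0.92 × 5.67×10⁻⁸ × 0.0220 × 2.97×10^10.
P = 34.0 W.

P ≈ 34.0 W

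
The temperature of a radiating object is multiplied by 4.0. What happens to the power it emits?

P ∝ T⁴, so the power scales as (4.0)⁴ = 256.

factor ≈ 256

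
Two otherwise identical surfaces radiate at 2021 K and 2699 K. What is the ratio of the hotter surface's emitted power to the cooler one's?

P ∝ T⁴, so the ratio is (2699/2021)⁴ = (1.335)⁴ = 3.18.

ratio ≈ 3.18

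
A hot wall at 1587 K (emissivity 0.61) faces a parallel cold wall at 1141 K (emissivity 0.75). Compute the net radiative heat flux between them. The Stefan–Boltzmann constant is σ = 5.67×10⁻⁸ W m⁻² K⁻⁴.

For two large parallel gray plates, q = σ(T₁⁴ − T₂⁴) / (1/ε₁ + 1/ε₂ − 1).
1/ε₁ + 1/ε₂ − 1 = 1/0.61 + 1/0.75 − 1 = 1.973.
T₁⁴ − T₂⁴ = 6.34×10^12 − 1.69×10^12 = 4.65×10^12 K⁴.
q = 5.67×10⁻⁸ × 4.65×10^12 / 1.973 = 1.34×10^5 W/m².

q ≈ 1.34×10^5 W/m²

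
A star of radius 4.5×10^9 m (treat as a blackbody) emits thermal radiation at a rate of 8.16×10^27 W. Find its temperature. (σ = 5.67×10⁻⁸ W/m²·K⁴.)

T ≈ 4880 K

A = 4πr² = 4π × (4.5×10^9)² = 2.54×10^20 m².
From P = σAT⁴, T = (P / σA)^(1/4) = (8.16×10^27 / (5.67×10⁻⁸ × 2.54×10^20))^(1/4).
T = (5.66×10^14)^(1/4) = 4880 K.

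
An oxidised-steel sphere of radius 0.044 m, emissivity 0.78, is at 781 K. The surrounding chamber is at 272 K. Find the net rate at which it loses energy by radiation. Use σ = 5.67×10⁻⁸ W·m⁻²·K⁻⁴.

A = 4πr² = 4π × (0.044)² = 0.0243 m².
Q = εσA(T⁴ − T_s⁴). T⁴ − T_s⁴ = (781)⁴ − (272)⁴ = 3.72×10^11 − 5.47×10^9 = 3.67×10^11 K⁴.
Q = 0.78 × 5.67×10⁻⁸ × 0.0243 × 3.67×10^11 = 394 W.

Q ≈ 394 W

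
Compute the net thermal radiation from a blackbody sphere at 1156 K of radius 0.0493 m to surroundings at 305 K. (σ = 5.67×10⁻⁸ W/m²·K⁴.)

A = 4πr² = 4π × (0.0493)² = 0.0305 m².
Q = σA(T⁴ − T_s⁴). T⁴ − T_s⁴ = (1156)⁴ − (305)⁴ = 1.79×10^12 − 8.65×10^9 = 1.78×10^12 K⁴.
Q = 5.67×10⁻⁸ × 0.0305 × 1.78×10^12 = 3080 W.

Q ≈ 3080 W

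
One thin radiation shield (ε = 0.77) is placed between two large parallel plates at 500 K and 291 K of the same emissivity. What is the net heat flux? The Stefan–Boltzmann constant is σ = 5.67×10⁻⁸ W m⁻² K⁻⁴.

Each of the 2 gaps contributes resistance (2/ε − 1) = 2/0.77 − 1 = 1.597; total = 3.195.
q = σ(T₁⁴ − T₂⁴) / 3.195 = 5.67×10⁻⁸ × 5.53×10^10 / 3.195 = 982 W/m².

q ≈ 982 W/m²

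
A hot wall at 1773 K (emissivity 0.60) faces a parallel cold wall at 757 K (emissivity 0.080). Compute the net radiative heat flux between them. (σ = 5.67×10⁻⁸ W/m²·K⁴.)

q ≈ 41100 W/m²

For two large parallel gray plates, q = σ(T₁⁴ − T₂⁴) / (1/ε₁ + 1/ε₂ − 1).
1/ε₁ + 1/ε₂ − 1 = 1/0.60 + 1/0.080 − 1 = 13.17.
T₁⁴ − T₂⁴ = 9.88×10^12 − 3.28×10^11 = 9.55×10^12 K⁴.
q = 5.67×10⁻⁸ × 9.55×10^12 / 13.17 = 41100 W/m².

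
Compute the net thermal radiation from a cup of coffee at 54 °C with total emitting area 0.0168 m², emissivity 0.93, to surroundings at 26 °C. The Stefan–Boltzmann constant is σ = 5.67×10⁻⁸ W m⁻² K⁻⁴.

Convert: 54 °C = 327 K; 26 °C = 299 K.
Q = εσA(T⁴ − T_s⁴). T⁴ − T_s⁴ = (327)⁴ − (299)⁴ = 1.14×10^10 − 7.99×10^9 = 3.44×10^9 K⁴.
Q = 0.93 × 5.67×10⁻⁸ × 0.0168 × 3.44×10^9 = 3.05 W.

Q ≈ 3.05 W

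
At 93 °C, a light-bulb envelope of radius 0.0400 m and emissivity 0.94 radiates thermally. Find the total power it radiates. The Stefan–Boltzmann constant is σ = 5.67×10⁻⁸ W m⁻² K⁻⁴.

A = 4πr² = 4π × (0.0400)² = 0.0201 m².
93 °C = 366 K.
P = εσAT⁴ = 0.94 × 5.67×10⁻⁸ × 0.0201 × (366)⁴ = 0.94 × 5.67×10⁻⁸ × 0.0201 × 1.79×10^10.
P = 19.2 W.

P ≈ 19.2 W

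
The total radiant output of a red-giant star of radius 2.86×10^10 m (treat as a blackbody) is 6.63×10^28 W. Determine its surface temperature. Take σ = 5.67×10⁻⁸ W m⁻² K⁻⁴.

T ≈ 3270 K

A = 4πr² = 4π × (2.86×10^10)² = 1.03×10^22 m².
From P = σAT⁴, T = (P / σA)^(1/4) = (6.63×10^28 / (5.67×10⁻⁸ × 1.03×10^22))^(1/4).
T = (1.14×10^14)^(1/4) = 3270 K.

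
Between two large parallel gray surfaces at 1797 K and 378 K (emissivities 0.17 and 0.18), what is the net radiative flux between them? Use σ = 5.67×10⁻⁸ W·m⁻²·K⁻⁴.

For two large parallel gray plates, q = σ(T₁⁴ − T₂⁴) / (1/ε₁ + 1/ε₂ − 1).
1/ε₁ + 1/ε₂ − 1 = 1/0.17 + 1/0.18 − 1 = 10.44.
T₁⁴ − T₂⁴ = 1.04×10^13 − 2.04×10^10 = 1.04×10^13 K⁴.
q = 5.67×10⁻⁸ × 1.04×10^13 / 10.44 = 56500 W/m².

q ≈ 56500 W/m²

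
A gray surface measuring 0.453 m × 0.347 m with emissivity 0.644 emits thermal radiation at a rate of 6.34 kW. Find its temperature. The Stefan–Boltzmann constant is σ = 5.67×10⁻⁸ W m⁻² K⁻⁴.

A = 0.453 × 0.347 = 0.157 m².
From P = εσAT⁴, T = (P / εσA)^(1/4) = (6340 / (0.644 × 5.67×10⁻⁸ × 0.157))^(1/4).
T = (1.10×10^12)^(1/4) = 1030 K.

T ≈ 1030 K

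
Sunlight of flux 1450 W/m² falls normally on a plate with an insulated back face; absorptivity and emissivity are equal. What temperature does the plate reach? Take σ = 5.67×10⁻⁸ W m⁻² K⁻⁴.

Absorbed flux αS = emitted flux εσT⁴ (one radiating face); with α = ε, T = (S/σ)^(1/4).
T = (1450 / 5.67×10⁻⁸)^(1/4) = (2.56×10^10)^(1/4).
T = 400 K.

T ≈ 400 K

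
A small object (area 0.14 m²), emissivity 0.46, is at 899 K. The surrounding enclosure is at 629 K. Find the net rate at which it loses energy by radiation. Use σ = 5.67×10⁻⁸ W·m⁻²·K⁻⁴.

Q = εσA(T⁴ − T_s⁴). T⁴ − T_s⁴ = (899)⁴ − (629)⁴ = 6.53×10^11 − 1.57×10^11 = 4.97×10^11 K⁴.
Q = 0.46 × 5.67×10⁻⁸ × 0.140 × 4.97×10^11 = 1810 W.

Q ≈ 1810 W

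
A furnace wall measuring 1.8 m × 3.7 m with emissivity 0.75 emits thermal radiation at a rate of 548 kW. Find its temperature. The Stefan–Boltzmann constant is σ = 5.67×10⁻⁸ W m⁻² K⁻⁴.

T ≈ 1180 K

A = 1.8 × 3.7 = 6.66 m².
From P = εσAT⁴, T = (P / εσA)^(1/4) = (5.48×10^5 / (0.75 × 5.67×10⁻⁸ × 6.66))^(1/4).
T = (1.93×10^12)^(1/4) = 1180 K.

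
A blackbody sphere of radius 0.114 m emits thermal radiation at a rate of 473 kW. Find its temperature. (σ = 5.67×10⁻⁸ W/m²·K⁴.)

T ≈ 2670 K

A = 4πr² = 4π × (0.114)² = 0.163 m².
From P = σAT⁴, T = (P / σA)^(1/4) = (4.73×10^5 / (5.67×10⁻⁸ × 0.163))^(1/4).
T = (5.11×10^13)^(1/4) = 2670 K.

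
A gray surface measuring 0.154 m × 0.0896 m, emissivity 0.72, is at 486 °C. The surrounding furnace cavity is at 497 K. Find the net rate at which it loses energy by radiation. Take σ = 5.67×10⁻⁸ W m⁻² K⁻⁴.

A = 0.154 × 0.0896 = 0.0138 m².
Convert: 486 °C = 759 K.
Q = εσA(T⁴ − T_s⁴). T⁴ − T_s⁴ = (759)⁴ − (497)⁴ = 3.32×10^11 − 6.10×10^10 = 2.71×10^11 K⁴.
Q = 0.72 × 5.67×10⁻⁸ × 0.0138 × 2.71×10^11 = 153 W.

Q ≈ 153 W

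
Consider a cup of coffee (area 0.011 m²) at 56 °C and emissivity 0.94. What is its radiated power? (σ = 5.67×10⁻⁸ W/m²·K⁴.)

P ≈ 6.87 W

56 °C = 329 K.
P = εσAT⁴ = 0.94 × 5.67×10⁻⁸ × 0.0110 × (329)⁴ = 0.94 × 5.67×10⁻⁸ × 0.0110 × 1.17×10^10.
P = 6.87 W.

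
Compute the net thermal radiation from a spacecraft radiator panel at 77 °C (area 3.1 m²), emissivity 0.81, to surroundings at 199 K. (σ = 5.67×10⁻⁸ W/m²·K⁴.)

Convert: 77 °C = 350 K.
Q = εσA(T⁴ − T_s⁴). T⁴ − T_s⁴ = (350)⁴ − (199)⁴ = 1.50×10^10 − 1.57×10^9 = 1.34×10^10 K⁴.
Q = 0.81 × 5.67×10⁻⁸ × 3.10 × 1.34×10^10 = 1910 W.

Q ≈ 1910 W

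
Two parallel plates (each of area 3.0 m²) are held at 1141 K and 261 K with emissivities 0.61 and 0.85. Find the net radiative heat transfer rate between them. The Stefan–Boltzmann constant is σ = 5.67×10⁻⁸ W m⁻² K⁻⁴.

For two large parallel gray plates, q = σ(T₁⁴ − T₂⁴) / (1/ε₁ + 1/ε₂ − 1).
1/ε₁ + 1/ε₂ − 1 = 1/0.61 + 1/0.85 − 1 = 1.816.
T₁⁴ − T₂⁴ = 1.69×10^12 − 4.64×10^9 = 1.69×10^12 K⁴.
q = 5.67×10⁻⁸ × 1.69×10^12 / 1.816 = 52800 W/m².
Q = q·A = 52800 × 3.0 = 1.58×10^5 W.

Q ≈ 1.58×10^5 W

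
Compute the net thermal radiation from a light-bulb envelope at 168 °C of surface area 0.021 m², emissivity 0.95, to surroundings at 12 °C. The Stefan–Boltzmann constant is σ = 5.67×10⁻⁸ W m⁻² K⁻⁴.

Q ≈ 35.3 W

Convert: 168 °C = 441 K; 12 °C = 285 K.
Q = εσA(T⁴ − T_s⁴). T⁴ − T_s⁴ = (441)⁴ − (285)⁴ = 3.78×10^10 − 6.60×10^9 = 3.12×10^10 K⁴.
Q = 0.95 × 5.67×10⁻⁸ × 0.0210 × 3.12×10^10 = 35.3 W.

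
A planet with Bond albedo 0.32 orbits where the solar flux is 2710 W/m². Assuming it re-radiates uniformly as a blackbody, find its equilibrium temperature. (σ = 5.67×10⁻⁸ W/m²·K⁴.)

Power absorbed = (1−a)S·πR²; power emitted = 4πR²σT⁴. Equating and cancelling πR²:
T = ((1−a)S / 4σ)^(1/4) = (1840 / (4 × 5.67×10⁻⁸))^(1/4) = (8.13×10^9)^(1/4).
T = 300 K.

T ≈ 300 K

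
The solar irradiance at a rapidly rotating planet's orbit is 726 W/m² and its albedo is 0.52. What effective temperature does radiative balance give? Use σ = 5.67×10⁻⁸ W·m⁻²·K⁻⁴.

T ≈ 198 K

Power absorbed = (1−a)S·πR²; power emitted = 4πR²σT⁴. Equating and cancelling πR²:
T = ((1−a)S / 4σ)^(1/4) = (348 / (4 × 5.67×10⁻⁸))^(1/4) = (1.54×10^9)^(1/4).
T = 198 K.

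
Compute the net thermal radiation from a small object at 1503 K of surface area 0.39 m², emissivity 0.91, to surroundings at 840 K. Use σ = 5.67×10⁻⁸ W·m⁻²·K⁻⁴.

Q ≈ 92700 W

Q = εσA(T⁴ − T_s⁴). T⁴ − T_s⁴ = (1503)⁴ − (840)⁴ = 5.10×10^12 − 4.98×10^11 = 4.61×10^12 K⁴.
Q = 0.91 × 5.67×10⁻⁸ × 0.390 × 4.61×10^12 = 92700 W.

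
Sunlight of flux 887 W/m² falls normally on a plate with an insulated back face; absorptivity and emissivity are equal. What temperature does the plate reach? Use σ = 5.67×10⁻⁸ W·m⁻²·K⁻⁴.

T ≈ 354 K

Absorbed flux αS = emitted flux εσT⁴ (one radiating face); with α = ε, T = (S/σ)^(1/4).
T = (887 / 5.67×10⁻⁸)^(1/4) = (1.56×10^10)^(1/4).
T = 354 K.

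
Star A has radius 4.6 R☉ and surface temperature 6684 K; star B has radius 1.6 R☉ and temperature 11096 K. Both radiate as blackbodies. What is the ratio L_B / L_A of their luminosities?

L = 4πR²σT⁴ ∝ R²T⁴, so L_B/L_A = (1.6/4.6)² × (11096/6684)⁴ = 0.121 × 7.59 = 0.919.

L_B/L_A ≈ 0.919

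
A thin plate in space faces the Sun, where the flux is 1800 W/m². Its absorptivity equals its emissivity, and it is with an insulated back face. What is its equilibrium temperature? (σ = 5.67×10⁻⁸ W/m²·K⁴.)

T ≈ 422 K

Absorbed flux αS = emitted flux εσT⁴ (one radiating face); with α = ε, T = (S/σ)^(1/4).
T = (1800 / 5.67×10⁻⁸)^(1/4) = (3.17×10^10)^(1/4).
T = 422 K.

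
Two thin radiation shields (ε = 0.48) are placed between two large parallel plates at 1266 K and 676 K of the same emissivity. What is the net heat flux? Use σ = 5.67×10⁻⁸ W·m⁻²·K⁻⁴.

q ≈ 14100 W/m²

Each of the 3 gaps contributes resistance (2/ε − 1) = 2/0.48 − 1 = 3.167; total = 9.500.
q = σ(T₁⁴ − T₂⁴) / 9.500 = 5.67×10⁻⁸ × 2.36×10^12 / 9.500 = 14100 W/m².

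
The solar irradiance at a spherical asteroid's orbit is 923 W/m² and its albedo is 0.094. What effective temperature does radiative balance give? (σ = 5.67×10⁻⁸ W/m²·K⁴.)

T ≈ 246 K

Power absorbed = (1−a)S·πR²; power emitted = 4πR²σT⁴. Equating and cancelling πR²:
T = ((1−a)S / 4σ)^(1/4) = (836 / (4 × 5.67×10⁻⁸))^(1/4) = (3.69×10^9)^(1/4).
T = 246 K.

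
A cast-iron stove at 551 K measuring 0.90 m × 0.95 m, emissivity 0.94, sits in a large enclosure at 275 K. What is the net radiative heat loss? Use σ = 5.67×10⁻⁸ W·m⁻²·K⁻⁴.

A = 0.90 × 0.95 = 0.855 m².
Q = εσA(T⁴ − T_s⁴). T⁴ − T_s⁴ = (551)⁴ − (275)⁴ = 9.22×10^10 − 5.72×10^9 = 8.65×10^10 K⁴.
Q = 0.94 × 5.67×10⁻⁸ × 0.855 × 8.65×10^10 = 3940 W.

Q ≈ 3940 W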